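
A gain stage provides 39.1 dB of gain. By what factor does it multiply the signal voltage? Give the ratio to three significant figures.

90.2

Voltage ratio = 10^(dB/20).
10^(39.1/20) = 10^(1.955) = 90.2.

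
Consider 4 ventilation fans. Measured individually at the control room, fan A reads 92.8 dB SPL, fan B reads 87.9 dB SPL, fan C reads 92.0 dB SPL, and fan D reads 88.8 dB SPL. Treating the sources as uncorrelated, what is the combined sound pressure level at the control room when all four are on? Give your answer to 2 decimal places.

Uncorrelated sources add in intensity (power), not in dB.
L_total = 10·log₁₀(10^(92.8/10) + 10^(87.9/10) + 10^(92.0/10) + 10^(88.8/10)) = 10·log₁₀(4866000000) = 96.87 dB SPL.

96.87 dB SPL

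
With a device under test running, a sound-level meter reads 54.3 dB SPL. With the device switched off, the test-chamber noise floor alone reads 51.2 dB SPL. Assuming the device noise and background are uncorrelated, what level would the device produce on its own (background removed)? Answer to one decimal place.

51.4 dB SPL

Background correction is a power subtraction:
L_src = 10·log₁₀(10^(54.3/10) − 10^(51.2/10)) = 10·log₁₀(137300) = 51.4 dB SPL.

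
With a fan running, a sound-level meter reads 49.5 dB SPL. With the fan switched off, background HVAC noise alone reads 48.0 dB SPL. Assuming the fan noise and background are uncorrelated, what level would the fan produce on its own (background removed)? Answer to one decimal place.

Background correction is a power subtraction:
L_src = 10·log₁₀(10^(49.5/10) − 10^(48.0/10)) = 10·log₁₀(26030) = 44.2 dB SPL.

44.2 dB SPL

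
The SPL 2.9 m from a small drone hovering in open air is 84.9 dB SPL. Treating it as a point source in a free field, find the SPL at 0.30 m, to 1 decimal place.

For a point source in a free field, ΔL = −20·log₁₀(d₂/d₁).
ΔL = −20·log₁₀(0.30/2.9) = 19.71 dB, so L₂ = 84.9 + (19.71) = 104.6 dB SPL.

104.6 dB SPL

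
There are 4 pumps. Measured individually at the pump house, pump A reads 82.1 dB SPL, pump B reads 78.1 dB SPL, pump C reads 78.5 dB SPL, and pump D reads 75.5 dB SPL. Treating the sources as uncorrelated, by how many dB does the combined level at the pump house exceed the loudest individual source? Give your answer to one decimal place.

3.1 dB

Add the sources as powers (linear), then convert back to dB:
L_total = 10·log₁₀(10^(82.1/10) + 10^(78.1/10) + 10^(78.5/10) + 10^(75.5/10)) = 85.22 dB SPL.
Excess over the loudest (82.1 dB): 85.22 − 82.1 = 3.1 dB.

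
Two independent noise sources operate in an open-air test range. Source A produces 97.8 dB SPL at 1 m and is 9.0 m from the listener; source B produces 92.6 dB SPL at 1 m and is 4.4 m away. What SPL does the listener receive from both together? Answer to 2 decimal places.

At the listener: L_A = 97.8 − 20·log₁₀(9.0) = 78.715 dB; L_B = 92.6 − 20·log₁₀(4.4) = 79.731 dB.
Combined: 10·log₁₀(10^(78.715/10)+10^(79.731/10)) = 82.26 dB SPL.

82.26 dB SPL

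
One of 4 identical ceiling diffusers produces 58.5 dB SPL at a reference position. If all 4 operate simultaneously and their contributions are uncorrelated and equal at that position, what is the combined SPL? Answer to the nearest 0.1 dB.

4 equal incoherent sources raise the level by 10·log₁₀(4) = 6.02 dB.
L_total = 58.5 + 6.02 = 64.5 dB SPL.

64.5 dB SPL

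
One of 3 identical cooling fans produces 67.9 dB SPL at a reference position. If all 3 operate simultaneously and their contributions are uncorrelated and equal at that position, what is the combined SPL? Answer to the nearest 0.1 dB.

72.7 dB SPL

3 equal incoherent sources raise the level by 10·log₁₀(3) = 4.77 dB.
L_total = 67.9 + 4.77 = 72.7 dB SPL.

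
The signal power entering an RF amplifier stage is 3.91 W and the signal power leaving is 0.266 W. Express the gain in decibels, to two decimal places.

Power is a power quantity, so gain = 10·log₁₀(P_out/P_in).
10·log₁₀(0.266/3.91) = 10·log₁₀(0.06803) = -11.67 dB.

-11.67 dB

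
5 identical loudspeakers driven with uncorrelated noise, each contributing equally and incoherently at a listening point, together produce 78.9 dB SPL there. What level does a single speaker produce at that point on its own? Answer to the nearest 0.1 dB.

71.9 dB SPL

5 equal incoherent sources add 10·log₁₀(5) = 6.99 dB over one source.
L_one = 78.9 − 6.99 = 71.9 dB SPL.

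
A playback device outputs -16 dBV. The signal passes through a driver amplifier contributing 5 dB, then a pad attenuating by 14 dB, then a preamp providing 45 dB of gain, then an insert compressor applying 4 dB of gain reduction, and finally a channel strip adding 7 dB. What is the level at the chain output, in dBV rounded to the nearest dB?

+23 dBV

In dB, series stages simply add:
-16 + 5 − 14 + 45 − 4 + 7 = +23 dBV.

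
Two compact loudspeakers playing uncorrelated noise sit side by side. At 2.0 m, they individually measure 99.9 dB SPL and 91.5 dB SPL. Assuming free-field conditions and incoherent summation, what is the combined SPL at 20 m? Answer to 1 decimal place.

80.5 dB SPL

Combined at 2.0 m: 10·log₁₀(10^(99.9/10)+10^(91.5/10)) = 100.49 dB SPL.
Then apply −20·log₁₀(20/2.0) = -20.00 dB → 80.5 dB SPL.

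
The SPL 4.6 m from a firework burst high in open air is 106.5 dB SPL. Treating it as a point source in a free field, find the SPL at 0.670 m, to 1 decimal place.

Inverse-square spreading gives ΔL = −20·log₁₀(d₂/d₁).
ΔL = −20·log₁₀(0.670/4.6) = 16.73 dB, so L₂ = 106.5 + (16.73) = 123.2 dB SPL.

123.2 dB SPL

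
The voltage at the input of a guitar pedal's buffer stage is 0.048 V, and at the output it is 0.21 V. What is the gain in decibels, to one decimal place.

12.8 dB

Voltage is an amplitude quantity, so gain = 20·log₁₀(V_out/V_in).
20·log₁₀(0.21/0.048) = 20·log₁₀(4.375) = 12.8 dB.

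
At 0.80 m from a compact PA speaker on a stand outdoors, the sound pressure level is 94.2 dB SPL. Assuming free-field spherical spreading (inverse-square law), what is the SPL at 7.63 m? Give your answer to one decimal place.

74.6 dB SPL

Inverse-square spreading gives ΔL = −20·log₁₀(d₂/d₁).
ΔL = −20·log₁₀(7.63/0.80) = -19.59 dB, so L₂ = 94.2 + (-19.59) = 74.6 dB SPL.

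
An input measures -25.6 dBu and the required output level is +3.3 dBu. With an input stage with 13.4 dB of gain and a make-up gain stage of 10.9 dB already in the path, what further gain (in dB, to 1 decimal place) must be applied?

The required make-up gain is the shortfall in the dB sum.
G = +3.3 − (-25.6) − 13.4 − 10.9 = 4.6 dB.

4.6 dB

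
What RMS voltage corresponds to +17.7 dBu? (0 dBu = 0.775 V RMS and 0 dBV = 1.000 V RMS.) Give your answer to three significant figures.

5.95 V

V = 0.775 V × 10^(+17.7/20).
= 0.775 × 7.674 = 5.95 V.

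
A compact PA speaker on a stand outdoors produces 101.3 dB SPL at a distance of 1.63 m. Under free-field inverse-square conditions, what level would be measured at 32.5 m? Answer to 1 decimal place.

75.3 dB SPL

Inverse-square spreading gives ΔL = −20·log₁₀(d₂/d₁).
ΔL = −20·log₁₀(32.5/1.63) = -25.99 dB, so L₂ = 101.3 + (-25.99) = 75.3 dB SPL.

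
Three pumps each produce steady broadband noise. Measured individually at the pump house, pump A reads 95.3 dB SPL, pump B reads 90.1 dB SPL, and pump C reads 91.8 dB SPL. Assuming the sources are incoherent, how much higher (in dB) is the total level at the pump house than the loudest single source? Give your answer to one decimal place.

Incoherent sources sum as intensities:
L_total = 10·log₁₀(10^(95.3/10) + 10^(90.1/10) + 10^(91.8/10)) = 97.73 dB SPL.
Excess over the loudest (95.3 dB): 97.73 − 95.3 = 2.4 dB.

2.4 dB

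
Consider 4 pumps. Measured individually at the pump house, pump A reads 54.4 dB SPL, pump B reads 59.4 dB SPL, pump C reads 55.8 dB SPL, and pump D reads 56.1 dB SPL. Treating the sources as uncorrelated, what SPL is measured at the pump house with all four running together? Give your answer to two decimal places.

Add the sources as powers (linear), then convert back to dB:
L_total = 10·log₁₀(10^(54.4/10) + 10^(59.4/10) + 10^(55.8/10) + 10^(56.1/10)) = 10·log₁₀(1934000) = 62.86 dB SPL.

62.86 dB SPL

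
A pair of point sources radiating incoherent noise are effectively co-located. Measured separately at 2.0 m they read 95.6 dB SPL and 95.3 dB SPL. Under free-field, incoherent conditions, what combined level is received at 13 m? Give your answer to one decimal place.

Combined at 2.0 m: 10·log₁₀(10^(95.6/10)+10^(95.3/10)) = 98.46 dB SPL.
Then apply −20·log₁₀(13/2.0) = -16.26 dB → 82.2 dB SPL.

82.2 dB SPL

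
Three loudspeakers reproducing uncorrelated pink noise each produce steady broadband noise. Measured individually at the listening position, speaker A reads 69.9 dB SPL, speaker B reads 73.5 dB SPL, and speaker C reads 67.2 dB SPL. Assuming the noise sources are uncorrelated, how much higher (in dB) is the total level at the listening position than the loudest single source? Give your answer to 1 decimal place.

2.2 dB

Uncorrelated sources add in intensity (power), not in dB.
L_total = 10·log₁₀(10^(69.9/10) + 10^(73.5/10) + 10^(67.2/10)) = 75.73 dB SPL.
Excess over the loudest (73.5 dB): 75.73 − 73.5 = 2.2 dB.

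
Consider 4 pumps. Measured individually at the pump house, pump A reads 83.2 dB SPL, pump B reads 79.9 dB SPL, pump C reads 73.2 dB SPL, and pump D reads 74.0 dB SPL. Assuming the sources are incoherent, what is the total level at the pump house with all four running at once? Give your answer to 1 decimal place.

Add the sources as powers (linear), then convert back to dB:
L_total = 10·log₁₀(10^(83.2/10) + 10^(79.9/10) + 10^(73.2/10) + 10^(74.0/10)) = 10·log₁₀(352700000) = 85.5 dB SPL.

85.5 dB SPL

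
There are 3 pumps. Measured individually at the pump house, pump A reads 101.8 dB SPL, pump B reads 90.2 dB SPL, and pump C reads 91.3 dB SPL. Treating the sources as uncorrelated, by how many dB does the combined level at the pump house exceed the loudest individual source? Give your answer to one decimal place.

Incoherent sources sum as intensities:
L_total = 10·log₁₀(10^(101.8/10) + 10^(90.2/10) + 10^(91.3/10)) = 102.44 dB SPL.
Excess over the loudest (101.8 dB): 102.44 − 101.8 = 0.6 dB.

0.6 dB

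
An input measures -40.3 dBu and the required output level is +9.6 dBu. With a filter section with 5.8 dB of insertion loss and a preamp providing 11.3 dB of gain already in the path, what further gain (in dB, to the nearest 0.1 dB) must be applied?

44.4 dB

The required make-up gain is the shortfall in the dB sum.
G = +9.6 − (-40.3) + 5.8 − 11.3 = 44.4 dB.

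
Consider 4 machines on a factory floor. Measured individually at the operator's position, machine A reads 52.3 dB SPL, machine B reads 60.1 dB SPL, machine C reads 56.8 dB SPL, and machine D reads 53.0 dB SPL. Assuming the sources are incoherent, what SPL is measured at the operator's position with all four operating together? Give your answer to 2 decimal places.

62.72 dB SPL

Incoherent sources sum as intensities:
L_total = 10·log₁₀(10^(52.3/10) + 10^(60.1/10) + 10^(56.8/10) + 10^(53.0/10)) = 10·log₁₀(1871000) = 62.72 dB SPL.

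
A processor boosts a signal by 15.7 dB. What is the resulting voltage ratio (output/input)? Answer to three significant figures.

6.10

Voltage ratio = 10^(dB/20).
10^(15.7/20) = 10^(0.7850) = 6.10.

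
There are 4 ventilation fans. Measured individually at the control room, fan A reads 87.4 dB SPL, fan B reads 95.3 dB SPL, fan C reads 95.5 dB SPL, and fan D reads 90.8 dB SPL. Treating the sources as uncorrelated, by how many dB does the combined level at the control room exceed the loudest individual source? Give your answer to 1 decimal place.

3.9 dB

Add the sources as powers (linear), then convert back to dB:
L_total = 10·log₁₀(10^(87.4/10) + 10^(95.3/10) + 10^(95.5/10) + 10^(90.8/10)) = 99.39 dB SPL.
Excess over the loudest (95.5 dB): 99.39 − 95.5 = 3.9 dB.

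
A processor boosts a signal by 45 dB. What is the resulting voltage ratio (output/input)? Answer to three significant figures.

178

Voltage ratio = 10^(dB/20).
10^(45/20) = 10^(2.250) = 178.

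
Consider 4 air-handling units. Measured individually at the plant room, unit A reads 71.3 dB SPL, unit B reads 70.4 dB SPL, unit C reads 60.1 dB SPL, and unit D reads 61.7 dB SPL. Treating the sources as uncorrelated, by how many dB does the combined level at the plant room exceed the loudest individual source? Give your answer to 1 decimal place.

3.0 dB

Add the sources as powers (linear), then convert back to dB:
L_total = 10·log₁₀(10^(71.3/10) + 10^(70.4/10) + 10^(60.1/10) + 10^(61.7/10)) = 74.31 dB SPL.
Excess over the loudest (71.3 dB): 74.31 − 71.3 = 3.0 dB.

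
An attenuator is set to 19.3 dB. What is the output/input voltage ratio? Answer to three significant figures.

Voltage ratio = 10^(dB/20).
10^(-19.3/20) = 10^(-0.9650) = 0.108.

0.108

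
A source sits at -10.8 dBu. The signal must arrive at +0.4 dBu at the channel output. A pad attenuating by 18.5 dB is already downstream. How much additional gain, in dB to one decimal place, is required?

29.7 dB

The required make-up gain is the shortfall in the dB sum.
G = +0.4 − (-10.8) + 18.5 = 29.7 dB.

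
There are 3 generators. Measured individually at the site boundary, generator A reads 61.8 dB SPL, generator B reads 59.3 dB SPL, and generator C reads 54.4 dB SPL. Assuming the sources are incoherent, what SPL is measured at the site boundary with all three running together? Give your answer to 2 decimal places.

64.22 dB SPL

Add the sources as powers (linear), then convert back to dB:
L_total = 10·log₁₀(10^(61.8/10) + 10^(59.3/10) + 10^(54.4/10)) = 10·log₁₀(2640000) = 64.22 dB SPL.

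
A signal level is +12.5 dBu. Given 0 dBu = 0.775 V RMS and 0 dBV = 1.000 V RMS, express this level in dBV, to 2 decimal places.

The offset between the scales is 20·log₁₀(0.775/1.000) = −2.214 dB.
So dBV = +12.5 − 2.214 = +10.29 dBV.

+10.29 dBV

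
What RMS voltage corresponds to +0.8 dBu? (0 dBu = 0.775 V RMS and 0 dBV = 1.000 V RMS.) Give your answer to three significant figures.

0.850 V

V = 0.775 V × 10^(+0.8/20).
= 0.775 × 1.096 = 0.850 V.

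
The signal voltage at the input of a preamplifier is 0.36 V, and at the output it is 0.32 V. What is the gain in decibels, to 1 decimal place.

-1.0 dB

Voltage ratio → dB uses the 20·log₁₀ form:
20·log₁₀(0.32/0.36) = 20·log₁₀(0.8889) = -1.0 dB.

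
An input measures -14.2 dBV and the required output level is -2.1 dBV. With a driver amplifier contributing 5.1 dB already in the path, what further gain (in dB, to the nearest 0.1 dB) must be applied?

The required make-up gain is the shortfall in the dB sum.
G = -2.1 − (-14.2) − 5.1 = 7.0 dB.

7.0 dB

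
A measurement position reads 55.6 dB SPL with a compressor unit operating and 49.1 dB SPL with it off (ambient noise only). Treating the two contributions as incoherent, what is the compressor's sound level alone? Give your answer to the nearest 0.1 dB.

Remove the background by subtracting linear intensities:
L_src = 10·log₁₀(10^(55.6/10) − 10^(49.1/10)) = 10·log₁₀(281800) = 54.5 dB SPL.

54.5 dB SPL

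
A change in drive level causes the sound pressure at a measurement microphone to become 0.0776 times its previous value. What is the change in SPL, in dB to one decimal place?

-22.2 dB

SPL change from a pressure ratio uses the 20·log₁₀ form:
20·log₁₀(0.0776) = -22.2 dB.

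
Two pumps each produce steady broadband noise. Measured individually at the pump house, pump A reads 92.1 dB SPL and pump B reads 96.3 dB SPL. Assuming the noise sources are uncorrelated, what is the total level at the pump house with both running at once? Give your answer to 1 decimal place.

Add the sources as powers (linear), then convert back to dB:
L_total = 10·log₁₀(10^(92.1/10) + 10^(96.3/10)) = 10·log₁₀(5888000000) = 97.7 dB SPL.

97.7 dB SPL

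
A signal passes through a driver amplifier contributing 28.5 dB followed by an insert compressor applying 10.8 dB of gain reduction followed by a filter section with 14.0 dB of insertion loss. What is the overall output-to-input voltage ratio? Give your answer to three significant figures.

Net gain = 28.5 + (−10.8) + (−14.0) = 3.7 dB.
Voltage ratio = 10^(3.7/20) = 1.53.

1.53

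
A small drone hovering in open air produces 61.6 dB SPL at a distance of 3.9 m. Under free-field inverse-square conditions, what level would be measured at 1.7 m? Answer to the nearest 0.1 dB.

Free-field point source: level drops by 20·log₁₀ of the distance ratio.
ΔL = −20·log₁₀(1.7/3.9) = 7.21 dB, so L₂ = 61.6 + (7.21) = 68.8 dB SPL.

68.8 dB SPL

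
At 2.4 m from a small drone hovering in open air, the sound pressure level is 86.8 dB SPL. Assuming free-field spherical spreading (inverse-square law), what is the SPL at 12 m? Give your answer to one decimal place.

Inverse-square spreading gives ΔL = −20·log₁₀(d₂/d₁).
ΔL = −20·log₁₀(12/2.4) = -13.98 dB, so L₂ = 86.8 + (-13.98) = 72.8 dB SPL.

72.8 dB SPL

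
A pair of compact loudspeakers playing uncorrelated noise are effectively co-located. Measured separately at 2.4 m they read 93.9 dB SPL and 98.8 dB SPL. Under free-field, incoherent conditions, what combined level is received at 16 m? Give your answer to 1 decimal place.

Combined at 2.4 m: 10·log₁₀(10^(93.9/10)+10^(98.8/10)) = 100.02 dB SPL.
Then apply −20·log₁₀(16/2.4) = -16.48 dB → 83.5 dB SPL.

83.5 dB SPL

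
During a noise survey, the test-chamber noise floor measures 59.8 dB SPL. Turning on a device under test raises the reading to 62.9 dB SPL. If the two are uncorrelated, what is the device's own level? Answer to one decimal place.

60.0 dB SPL

Remove the background by subtracting linear intensities:
L_src = 10·log₁₀(10^(62.9/10) − 10^(59.8/10)) = 10·log₁₀(994900) = 60.0 dB SPL.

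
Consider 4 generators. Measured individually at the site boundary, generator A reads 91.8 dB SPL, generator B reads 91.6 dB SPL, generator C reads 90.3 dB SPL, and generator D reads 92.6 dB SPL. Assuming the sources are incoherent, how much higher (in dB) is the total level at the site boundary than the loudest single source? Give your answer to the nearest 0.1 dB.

Add the sources as powers (linear), then convert back to dB:
L_total = 10·log₁₀(10^(91.8/10) + 10^(91.6/10) + 10^(90.3/10) + 10^(92.6/10)) = 97.67 dB SPL.
Excess over the loudest (92.6 dB): 97.67 − 92.6 = 5.1 dB.

5.1 dB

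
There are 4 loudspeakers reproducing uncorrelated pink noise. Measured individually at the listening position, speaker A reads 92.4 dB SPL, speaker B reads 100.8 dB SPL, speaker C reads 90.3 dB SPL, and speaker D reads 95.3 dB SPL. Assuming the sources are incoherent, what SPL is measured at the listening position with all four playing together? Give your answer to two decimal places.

Add the sources as powers (linear), then convert back to dB:
L_total = 10·log₁₀(10^(92.4/10) + 10^(100.8/10) + 10^(90.3/10) + 10^(95.3/10)) = 10·log₁₀(18220000000) = 102.61 dB SPL.

102.61 dB SPL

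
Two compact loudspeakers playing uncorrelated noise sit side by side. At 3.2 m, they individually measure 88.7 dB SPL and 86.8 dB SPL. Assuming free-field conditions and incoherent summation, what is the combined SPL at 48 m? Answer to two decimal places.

67.34 dB SPL

Combined at 3.2 m: 10·log₁₀(10^(88.7/10)+10^(86.8/10)) = 90.863 dB SPL.
Then apply −20·log₁₀(48/3.2) = -23.522 dB → 67.34 dB SPL.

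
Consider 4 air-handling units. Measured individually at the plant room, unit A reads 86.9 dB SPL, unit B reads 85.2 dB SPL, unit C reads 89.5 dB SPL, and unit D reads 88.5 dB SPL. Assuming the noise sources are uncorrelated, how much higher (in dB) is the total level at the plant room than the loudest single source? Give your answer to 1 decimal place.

4.3 dB

Incoherent sources sum as intensities:
L_total = 10·log₁₀(10^(86.9/10) + 10^(85.2/10) + 10^(89.5/10) + 10^(88.5/10)) = 93.84 dB SPL.
Excess over the loudest (89.5 dB): 93.84 − 89.5 = 4.3 dB.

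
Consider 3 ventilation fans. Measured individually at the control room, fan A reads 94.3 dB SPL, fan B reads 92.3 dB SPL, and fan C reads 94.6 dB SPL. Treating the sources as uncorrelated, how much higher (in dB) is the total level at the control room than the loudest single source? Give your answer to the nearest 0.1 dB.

Incoherent sources sum as intensities:
L_total = 10·log₁₀(10^(94.3/10) + 10^(92.3/10) + 10^(94.6/10)) = 98.62 dB SPL.
Excess over the loudest (94.6 dB): 98.62 − 94.6 = 4.0 dB.

4.0 dB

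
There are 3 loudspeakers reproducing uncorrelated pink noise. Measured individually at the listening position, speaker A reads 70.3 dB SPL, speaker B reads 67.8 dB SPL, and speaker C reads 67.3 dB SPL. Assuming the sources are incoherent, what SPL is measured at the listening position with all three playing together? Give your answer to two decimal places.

73.45 dB SPL

Incoherent sources sum as intensities:
L_total = 10·log₁₀(10^(70.3/10) + 10^(67.8/10) + 10^(67.3/10)) = 10·log₁₀(22110000) = 73.45 dB SPL.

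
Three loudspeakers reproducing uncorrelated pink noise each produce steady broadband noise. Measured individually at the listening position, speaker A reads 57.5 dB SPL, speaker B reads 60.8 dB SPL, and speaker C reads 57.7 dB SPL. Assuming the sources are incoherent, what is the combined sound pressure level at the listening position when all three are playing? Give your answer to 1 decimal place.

63.7 dB SPL

Incoherent sources sum as intensities:
L_total = 10·log₁₀(10^(57.5/10) + 10^(60.8/10) + 10^(57.7/10)) = 10·log₁₀(2353000) = 63.7 dB SPL.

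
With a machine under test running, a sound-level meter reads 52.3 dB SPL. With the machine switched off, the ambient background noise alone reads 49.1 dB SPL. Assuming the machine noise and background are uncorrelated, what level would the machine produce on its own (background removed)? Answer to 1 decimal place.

Background correction is a power subtraction:
L_src = 10·log₁₀(10^(52.3/10) − 10^(49.1/10)) = 10·log₁₀(88540) = 49.5 dB SPL.

49.5 dB SPL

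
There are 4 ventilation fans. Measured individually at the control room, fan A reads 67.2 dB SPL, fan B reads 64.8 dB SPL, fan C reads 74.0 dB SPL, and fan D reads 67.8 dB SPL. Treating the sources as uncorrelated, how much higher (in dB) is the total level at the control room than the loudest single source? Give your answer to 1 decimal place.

2.0 dB

Add the sources as powers (linear), then convert back to dB:
L_total = 10·log₁₀(10^(67.2/10) + 10^(64.8/10) + 10^(74.0/10) + 10^(67.8/10)) = 75.96 dB SPL.
Excess over the loudest (74.0 dB): 75.96 − 74.0 = 2.0 dB.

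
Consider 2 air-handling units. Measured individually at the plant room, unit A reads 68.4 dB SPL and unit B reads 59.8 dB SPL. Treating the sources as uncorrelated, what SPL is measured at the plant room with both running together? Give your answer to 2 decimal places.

68.96 dB SPL

Incoherent sources sum as intensities:
L_total = 10·log₁₀(10^(68.4/10) + 10^(59.8/10)) = 10·log₁₀(7873000) = 68.96 dB SPL.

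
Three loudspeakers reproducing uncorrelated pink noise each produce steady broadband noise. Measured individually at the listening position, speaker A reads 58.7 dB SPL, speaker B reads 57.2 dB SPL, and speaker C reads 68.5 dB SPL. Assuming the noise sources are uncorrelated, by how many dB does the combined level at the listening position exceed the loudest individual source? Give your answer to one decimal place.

0.7 dB

Incoherent sources sum as intensities:
L_total = 10·log₁₀(10^(58.7/10) + 10^(57.2/10) + 10^(68.5/10)) = 69.21 dB SPL.
Excess over the loudest (68.5 dB): 69.21 − 68.5 = 0.7 dB.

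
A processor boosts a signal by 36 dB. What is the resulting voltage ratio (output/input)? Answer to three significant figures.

63.1

Voltage ratio = 10^(dB/20).
10^(36/20) = 10^(1.800) = 63.1.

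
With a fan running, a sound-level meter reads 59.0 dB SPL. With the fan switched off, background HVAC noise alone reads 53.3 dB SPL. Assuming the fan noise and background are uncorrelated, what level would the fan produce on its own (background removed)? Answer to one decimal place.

57.6 dB SPL

Subtract intensities: L_src = 10·log₁₀(10^(L_total/10) − 10^(L_bg/10)).
L_src = 10·log₁₀(10^(59.0/10) − 10^(53.3/10)) = 10·log₁₀(580500) = 57.6 dB SPL.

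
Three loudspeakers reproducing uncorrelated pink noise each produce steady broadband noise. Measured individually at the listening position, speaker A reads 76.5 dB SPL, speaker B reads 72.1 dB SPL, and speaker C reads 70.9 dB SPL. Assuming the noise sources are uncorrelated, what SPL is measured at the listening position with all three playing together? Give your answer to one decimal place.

Uncorrelated sources add in intensity (power), not in dB.
L_total = 10·log₁₀(10^(76.5/10) + 10^(72.1/10) + 10^(70.9/10)) = 10·log₁₀(73190000) = 78.6 dB SPL.

78.6 dB SPL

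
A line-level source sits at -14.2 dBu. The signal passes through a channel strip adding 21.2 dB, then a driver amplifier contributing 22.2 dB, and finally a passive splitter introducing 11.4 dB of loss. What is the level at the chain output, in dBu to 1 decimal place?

Gain stages sum in dB:
-14.2 + 21.2 + 22.2 − 11.4 = +17.8 dBu.

+17.8 dBu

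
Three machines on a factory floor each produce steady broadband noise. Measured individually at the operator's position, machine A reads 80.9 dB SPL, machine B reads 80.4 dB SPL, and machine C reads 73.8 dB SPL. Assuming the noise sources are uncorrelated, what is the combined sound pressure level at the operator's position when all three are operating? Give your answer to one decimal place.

84.1 dB SPL

Uncorrelated sources add in intensity (power), not in dB.
L_total = 10·log₁₀(10^(80.9/10) + 10^(80.4/10) + 10^(73.8/10)) = 10·log₁₀(256700000) = 84.1 dB SPL.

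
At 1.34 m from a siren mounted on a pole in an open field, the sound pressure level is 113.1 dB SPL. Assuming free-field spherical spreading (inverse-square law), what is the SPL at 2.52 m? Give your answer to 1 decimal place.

107.6 dB SPL

Free-field point source: level drops by 20·log₁₀ of the distance ratio.
ΔL = −20·log₁₀(2.52/1.34) = -5.49 dB, so L₂ = 113.1 + (-5.49) = 107.6 dB SPL.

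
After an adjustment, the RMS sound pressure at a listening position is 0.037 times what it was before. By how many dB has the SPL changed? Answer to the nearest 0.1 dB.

-28.6 dB

SPL change from a pressure ratio uses the 20·log₁₀ form:
20·log₁₀(0.037) = -28.6 dB.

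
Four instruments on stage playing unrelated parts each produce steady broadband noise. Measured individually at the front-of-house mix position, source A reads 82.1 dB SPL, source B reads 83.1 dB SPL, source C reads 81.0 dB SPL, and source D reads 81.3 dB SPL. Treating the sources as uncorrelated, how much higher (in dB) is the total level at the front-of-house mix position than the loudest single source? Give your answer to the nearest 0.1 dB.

Incoherent sources sum as intensities:
L_total = 10·log₁₀(10^(82.1/10) + 10^(83.1/10) + 10^(81.0/10) + 10^(81.3/10)) = 87.97 dB SPL.
Excess over the loudest (83.1 dB): 87.97 − 83.1 = 4.9 dB.

4.9 dB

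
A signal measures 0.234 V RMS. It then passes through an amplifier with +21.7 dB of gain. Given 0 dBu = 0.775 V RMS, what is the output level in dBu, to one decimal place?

Input level: 20·log₁₀(0.234/0.775) = -10.40 dBu.
Output: -10.40 + 21.7 = +11.3 dBu.

+11.3 dBu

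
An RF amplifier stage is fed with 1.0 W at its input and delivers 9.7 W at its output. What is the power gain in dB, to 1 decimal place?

9.9 dB

Power ratio → dB uses the 10·log₁₀ form:
10·log₁₀(9.7/1.0) = 10·log₁₀(9.700) = 9.9 dB.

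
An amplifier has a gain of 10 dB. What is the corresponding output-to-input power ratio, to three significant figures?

10.0

Power ratio = 10^(dB/10).
10^(10/10) = 10^(1.000) = 10.0.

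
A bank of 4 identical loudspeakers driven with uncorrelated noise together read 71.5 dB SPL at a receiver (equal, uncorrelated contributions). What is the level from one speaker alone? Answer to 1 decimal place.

65.5 dB SPL

4 equal incoherent sources add 10·log₁₀(4) = 6.02 dB over one source.
L_one = 71.5 − 6.02 = 65.5 dB SPL.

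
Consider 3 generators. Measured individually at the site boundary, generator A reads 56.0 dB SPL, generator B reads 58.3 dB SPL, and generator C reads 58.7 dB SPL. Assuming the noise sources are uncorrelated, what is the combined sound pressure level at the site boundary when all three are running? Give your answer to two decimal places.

62.59 dB SPL

Uncorrelated sources add in intensity (power), not in dB.
L_total = 10·log₁₀(10^(56.0/10) + 10^(58.3/10) + 10^(58.7/10)) = 10·log₁₀(1816000) = 62.59 dB SPL.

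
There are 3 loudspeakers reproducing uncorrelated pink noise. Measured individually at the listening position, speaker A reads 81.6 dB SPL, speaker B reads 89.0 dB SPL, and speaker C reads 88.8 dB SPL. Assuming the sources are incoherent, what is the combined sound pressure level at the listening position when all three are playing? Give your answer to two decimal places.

Incoherent sources sum as intensities:
L_total = 10·log₁₀(10^(81.6/10) + 10^(89.0/10) + 10^(88.8/10)) = 10·log₁₀(1697000000) = 92.30 dB SPL.

92.30 dB SPL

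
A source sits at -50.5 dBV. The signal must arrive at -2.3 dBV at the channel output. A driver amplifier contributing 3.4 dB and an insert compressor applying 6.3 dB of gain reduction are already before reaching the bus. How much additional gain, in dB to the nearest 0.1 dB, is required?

51.1 dB

The required make-up gain is the shortfall in the dB sum.
G = -2.3 − (-50.5) − 3.4 + 6.3 = 51.1 dB.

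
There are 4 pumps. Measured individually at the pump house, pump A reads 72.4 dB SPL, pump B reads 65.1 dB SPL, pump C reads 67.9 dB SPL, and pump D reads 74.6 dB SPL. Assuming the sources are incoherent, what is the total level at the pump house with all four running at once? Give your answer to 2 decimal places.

Incoherent sources sum as intensities:
L_total = 10·log₁₀(10^(72.4/10) + 10^(65.1/10) + 10^(67.9/10) + 10^(74.6/10)) = 10·log₁₀(55620000) = 77.45 dB SPL.

77.45 dB SPL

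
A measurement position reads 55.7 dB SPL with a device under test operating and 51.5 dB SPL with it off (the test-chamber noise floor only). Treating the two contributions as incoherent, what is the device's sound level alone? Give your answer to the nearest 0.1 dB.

Remove the background by subtracting linear intensities:
L_src = 10·log₁₀(10^(55.7/10) − 10^(51.5/10)) = 10·log₁₀(230300) = 53.6 dB SPL.

53.6 dB SPL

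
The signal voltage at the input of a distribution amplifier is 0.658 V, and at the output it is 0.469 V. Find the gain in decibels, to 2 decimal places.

Voltage ratio → dB uses the 20·log₁₀ form:
20·log₁₀(0.469/0.658) = 20·log₁₀(0.7128) = -2.94 dB.

-2.94 dB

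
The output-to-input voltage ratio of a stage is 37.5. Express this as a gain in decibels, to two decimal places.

For a voltage ratio, dB = 20·log₁₀(V₂/V₁).
20·log₁₀(37.5) = 31.48 dB.

31.48 dB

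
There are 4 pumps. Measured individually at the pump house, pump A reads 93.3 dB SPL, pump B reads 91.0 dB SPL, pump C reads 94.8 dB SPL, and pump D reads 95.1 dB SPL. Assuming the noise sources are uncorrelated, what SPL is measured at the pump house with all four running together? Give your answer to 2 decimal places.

99.85 dB SPL

Incoherent sources sum as intensities:
L_total = 10·log₁₀(10^(93.3/10) + 10^(91.0/10) + 10^(94.8/10) + 10^(95.1/10)) = 10·log₁₀(9653000000) = 99.85 dB SPL.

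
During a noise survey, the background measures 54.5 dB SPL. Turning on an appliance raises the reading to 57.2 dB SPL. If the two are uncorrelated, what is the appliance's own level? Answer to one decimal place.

Background correction is a power subtraction:
L_src = 10·log₁₀(10^(57.2/10) − 10^(54.5/10)) = 10·log₁₀(243000) = 53.9 dB SPL.

53.9 dB SPL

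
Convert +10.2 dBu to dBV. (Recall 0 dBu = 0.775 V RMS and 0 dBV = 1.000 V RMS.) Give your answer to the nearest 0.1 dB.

+8.0 dBV

The offset between the scales is 20·log₁₀(0.775/1.000) = −2.214 dB.
So dBV = +10.2 − 2.214 = +8.0 dBV.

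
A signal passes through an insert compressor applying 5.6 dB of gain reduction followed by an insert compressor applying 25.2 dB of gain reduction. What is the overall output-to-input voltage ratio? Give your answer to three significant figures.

0.0288

Net gain = (−5.6) + (−25.2) = -30.8 dB.
Voltage ratio = 10^(-30.8/20) = 0.0288.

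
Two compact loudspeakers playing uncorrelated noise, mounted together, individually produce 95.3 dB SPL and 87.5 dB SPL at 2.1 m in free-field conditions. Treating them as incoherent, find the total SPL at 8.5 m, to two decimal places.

Combined at 2.1 m: 10·log₁₀(10^(95.3/10)+10^(87.5/10)) = 95.967 dB SPL.
Then apply −20·log₁₀(8.5/2.1) = -12.144 dB → 83.82 dB SPL.

83.82 dB SPL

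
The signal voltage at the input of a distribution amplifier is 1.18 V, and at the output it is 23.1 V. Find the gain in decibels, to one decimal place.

25.8 dB

Voltage is an amplitude quantity, so gain = 20·log₁₀(V_out/V_in).
20·log₁₀(23.1/1.18) = 20·log₁₀(19.58) = 25.8 dB.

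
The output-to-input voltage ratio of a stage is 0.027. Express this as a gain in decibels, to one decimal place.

-31.4 dB

Voltage ratio → dB uses the 20·log₁₀ form:
20·log₁₀(0.027) = -31.4 dB.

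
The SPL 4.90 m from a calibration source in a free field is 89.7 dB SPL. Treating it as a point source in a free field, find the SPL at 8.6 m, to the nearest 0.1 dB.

84.8 dB SPL

Inverse-square spreading gives ΔL = −20·log₁₀(d₂/d₁).
ΔL = −20·log₁₀(8.6/4.90) = -4.89 dB, so L₂ = 89.7 + (-4.89) = 84.8 dB SPL.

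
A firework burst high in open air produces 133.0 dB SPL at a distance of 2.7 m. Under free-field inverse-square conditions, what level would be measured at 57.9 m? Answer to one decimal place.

For a point source in a free field, ΔL = −20·log₁₀(d₂/d₁).
ΔL = −20·log₁₀(57.9/2.7) = -26.63 dB, so L₂ = 133.0 + (-26.63) = 106.4 dB SPL.

106.4 dB SPL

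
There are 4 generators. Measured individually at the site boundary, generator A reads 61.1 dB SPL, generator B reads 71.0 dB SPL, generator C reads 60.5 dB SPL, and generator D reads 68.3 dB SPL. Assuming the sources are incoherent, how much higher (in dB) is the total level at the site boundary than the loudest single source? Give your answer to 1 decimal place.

Incoherent sources sum as intensities:
L_total = 10·log₁₀(10^(61.1/10) + 10^(71.0/10) + 10^(60.5/10) + 10^(68.3/10)) = 73.38 dB SPL.
Excess over the loudest (71.0 dB): 73.38 − 71.0 = 2.4 dB.

2.4 dB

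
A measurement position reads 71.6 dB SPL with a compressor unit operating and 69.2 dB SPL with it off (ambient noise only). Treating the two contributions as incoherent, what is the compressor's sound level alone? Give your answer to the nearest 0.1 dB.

67.9 dB SPL

Subtract intensities: L_src = 10·log₁₀(10^(L_total/10) − 10^(L_bg/10)).
L_src = 10·log₁₀(10^(71.6/10) − 10^(69.2/10)) = 10·log₁₀(6137000) = 67.9 dB SPL.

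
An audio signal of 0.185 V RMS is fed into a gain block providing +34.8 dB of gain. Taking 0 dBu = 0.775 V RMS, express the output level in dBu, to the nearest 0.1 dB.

+22.4 dBu

Input level: 20·log₁₀(0.185/0.775) = -12.44 dBu.
Output: -12.44 + 34.8 = +22.4 dBu.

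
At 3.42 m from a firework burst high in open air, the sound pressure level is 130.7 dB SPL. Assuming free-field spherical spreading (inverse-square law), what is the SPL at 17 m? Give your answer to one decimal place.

116.8 dB SPL

Free-field point source: level drops by 20·log₁₀ of the distance ratio.
ΔL = −20·log₁₀(17/3.42) = -13.93 dB, so L₂ = 130.7 + (-13.93) = 116.8 dB SPL.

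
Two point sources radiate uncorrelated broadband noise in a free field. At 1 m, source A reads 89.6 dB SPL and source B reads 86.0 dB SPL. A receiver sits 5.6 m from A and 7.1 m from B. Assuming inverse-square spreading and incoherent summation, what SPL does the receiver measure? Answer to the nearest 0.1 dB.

75.7 dB SPL

At the listener: L_A = 89.6 − 20·log₁₀(5.6) = 74.64 dB; L_B = 86.0 − 20·log₁₀(7.1) = 68.97 dB.
Combined: 10·log₁₀(10^(74.64/10)+10^(68.97/10)) = 75.7 dB SPL.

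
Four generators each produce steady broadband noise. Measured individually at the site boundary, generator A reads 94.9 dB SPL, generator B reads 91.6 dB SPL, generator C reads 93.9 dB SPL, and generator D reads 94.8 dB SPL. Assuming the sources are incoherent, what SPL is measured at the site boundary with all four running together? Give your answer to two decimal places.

100.00 dB SPL

Uncorrelated sources add in intensity (power), not in dB.
L_total = 10·log₁₀(10^(94.9/10) + 10^(91.6/10) + 10^(93.9/10) + 10^(94.8/10)) = 10·log₁₀(10010000000) = 100.00 dB SPL.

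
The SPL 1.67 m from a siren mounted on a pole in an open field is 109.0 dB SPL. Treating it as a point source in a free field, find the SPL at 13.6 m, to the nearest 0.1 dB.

90.8 dB SPL

For a point source in a free field, ΔL = −20·log₁₀(d₂/d₁).
ΔL = −20·log₁₀(13.6/1.67) = -18.22 dB, so L₂ = 109.0 + (-18.22) = 90.8 dB SPL.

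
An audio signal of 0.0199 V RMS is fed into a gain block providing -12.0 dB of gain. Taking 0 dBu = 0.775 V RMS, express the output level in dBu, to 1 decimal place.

Input level: 20·log₁₀(0.0199/0.775) = -31.81 dBu.
Output: -31.81 − 12.0 = -43.8 dBu.

-43.8 dBu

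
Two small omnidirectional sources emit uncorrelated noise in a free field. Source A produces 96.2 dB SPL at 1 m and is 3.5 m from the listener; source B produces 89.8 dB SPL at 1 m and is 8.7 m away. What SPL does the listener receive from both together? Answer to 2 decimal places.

At the listener: L_A = 96.2 − 20·log₁₀(3.5) = 85.319 dB; L_B = 89.8 − 20·log₁₀(8.7) = 71.010 dB.
Combined: 10·log₁₀(10^(85.319/10)+10^(71.010/10)) = 85.48 dB SPL.

85.48 dB SPL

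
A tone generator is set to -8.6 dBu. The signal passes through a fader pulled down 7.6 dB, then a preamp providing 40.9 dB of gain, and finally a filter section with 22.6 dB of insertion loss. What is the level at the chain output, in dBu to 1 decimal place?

Cascaded gains and losses add directly in dB.
-8.6 − 7.6 + 40.9 − 22.6 = +2.1 dBu.

+2.1 dBu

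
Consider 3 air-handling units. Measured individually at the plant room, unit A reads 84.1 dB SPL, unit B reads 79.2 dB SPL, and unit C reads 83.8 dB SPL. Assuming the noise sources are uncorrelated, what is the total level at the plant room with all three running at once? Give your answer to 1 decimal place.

Add the sources as powers (linear), then convert back to dB:
L_total = 10·log₁₀(10^(84.1/10) + 10^(79.2/10) + 10^(83.8/10)) = 10·log₁₀(580100000) = 87.6 dB SPL.

87.6 dB SPL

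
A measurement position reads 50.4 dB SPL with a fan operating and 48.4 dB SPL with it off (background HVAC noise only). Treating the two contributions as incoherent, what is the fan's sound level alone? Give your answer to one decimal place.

Subtract intensities: L_src = 10·log₁₀(10^(L_total/10) − 10^(L_bg/10)).
L_src = 10·log₁₀(10^(50.4/10) − 10^(48.4/10)) = 10·log₁₀(40460) = 46.1 dB SPL.

46.1 dB SPL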